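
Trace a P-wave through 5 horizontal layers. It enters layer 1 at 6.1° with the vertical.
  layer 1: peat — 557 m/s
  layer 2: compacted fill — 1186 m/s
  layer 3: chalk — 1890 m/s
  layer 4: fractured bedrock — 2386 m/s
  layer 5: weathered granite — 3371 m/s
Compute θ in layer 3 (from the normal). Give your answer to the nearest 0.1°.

Snell's law across each interface conserves sin θ / V, so sin θ_3 = V_3·sin θ₁/V₁.
sin θ_3 = 1890 × sin 6.1° / 557 = 0.3606.
θ_3 = arcsin 0.3606 = 21.14°.

21.1°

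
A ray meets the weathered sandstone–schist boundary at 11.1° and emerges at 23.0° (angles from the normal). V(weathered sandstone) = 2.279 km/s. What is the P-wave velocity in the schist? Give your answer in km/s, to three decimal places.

4.625 km/s

sin 11.1° = 0.1925; sin 23.0° = 0.3907.
V₂ = V₁·(sin θ₂/sin θ₁) = 2.279·(0.3907/0.1925) = 4.625 km/s.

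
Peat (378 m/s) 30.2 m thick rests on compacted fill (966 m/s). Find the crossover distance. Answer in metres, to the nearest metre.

θ_c = arcsin(378/966) = 23.04°, so cos θ_c = 0.9203 and tᵢ = 2h cos θ_c/V₁ = 0.1470 s.
At crossover x/V₁ = x/V₂ + tᵢ ⇒ x = tᵢ/(1/V₁ − 1/V₂) = 0.14705/(2.6455e-03 − 1.0352e-03) = 91.32 m.

91 m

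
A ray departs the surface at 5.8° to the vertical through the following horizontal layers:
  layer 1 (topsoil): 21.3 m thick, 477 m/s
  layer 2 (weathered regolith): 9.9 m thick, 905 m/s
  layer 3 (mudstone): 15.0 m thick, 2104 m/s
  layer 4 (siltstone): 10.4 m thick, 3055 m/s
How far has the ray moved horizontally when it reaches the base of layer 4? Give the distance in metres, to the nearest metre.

20 m

p = sin θ₁/V₁ = sin 5.8°/477 = 2.1186e-04 s/m is conserved through the stack.
Layer 1: θ = 5.80°; offset = 21.3·tan 5.80° = 2.164 m.
Layer 2: sin θ = p·905 = 0.1917 → θ = 11.05°; offset = 9.9·tan 11.05° = 1.934 m.
Layer 3: sin θ = p·2104 = 0.4457 → θ = 26.47°; offset = 15.0·tan 26.47° = 7.469 m.
Layer 4: sin θ = p·3055 = 0.6472 → θ = 40.33°; offset = 10.4·tan 40.33° = 8.830 m.
Total horizontal offset = 20.397 m.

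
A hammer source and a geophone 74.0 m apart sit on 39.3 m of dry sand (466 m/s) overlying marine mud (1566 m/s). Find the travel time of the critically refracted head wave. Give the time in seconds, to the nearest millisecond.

0.208 s

t = x/V₂ + 2h·√(V₂²−V₁²)/(V₁V₂).
√(V₂²−V₁²) = √(1566²−466²) = 1495.1 m/s; delay term = 2·39.3·1495.1/(466·1566) = 0.16103 s.
t = 74.0/1566 + 0.16103 = 0.20828 s.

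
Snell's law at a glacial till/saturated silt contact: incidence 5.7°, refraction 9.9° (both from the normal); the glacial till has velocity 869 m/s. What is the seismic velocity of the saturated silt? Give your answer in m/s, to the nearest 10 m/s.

1500 m/s

sin 5.7° = 0.0993; sin 9.9° = 0.1719.
V₂ = V₁·(sin θ₂/sin θ₁) = 869·(0.1719/0.0993) = 1504.30 m/s.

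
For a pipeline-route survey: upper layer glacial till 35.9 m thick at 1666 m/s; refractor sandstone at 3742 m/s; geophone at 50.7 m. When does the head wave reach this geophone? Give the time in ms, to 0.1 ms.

t = x/V₂ + 2h·√(V₂²−V₁²)/(V₁V₂).
√(V₂²−V₁²) = √(3742²−1666²) = 3350.7 m/s; delay term = 2·35.9·3350.7/(1666·3742) = 0.03859 s.
t = 50.7/3742 + 0.03859 = 0.05214 s.

52.1 ms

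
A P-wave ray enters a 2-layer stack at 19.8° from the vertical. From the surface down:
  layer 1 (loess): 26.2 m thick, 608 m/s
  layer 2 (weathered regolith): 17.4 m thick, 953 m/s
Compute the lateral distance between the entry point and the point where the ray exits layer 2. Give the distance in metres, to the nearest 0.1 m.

Apply Snell's law at each interface; in layer i the horizontal offset is hᵢ·tan θᵢ.
Layer 1: θ = 19.80°; offset = 26.2·tan 19.80° = 9.433 m.
Layer 2: sin θ = 953·sin 19.8°/608 = 0.5309, θ = 32.07°; offset = 17.4·tan 32.07° = 10.902 m.
Σ offsets = 20.335 m.

20.3 m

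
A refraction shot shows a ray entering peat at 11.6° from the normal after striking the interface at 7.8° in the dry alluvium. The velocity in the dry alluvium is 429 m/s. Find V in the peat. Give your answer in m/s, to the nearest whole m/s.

sin 7.8° = 0.1357; sin 11.6° = 0.2011.
V₂ = V₁·(sin θ₂/sin θ₁) = 429·(0.2011/0.1357) = 635.61 m/s.

636 m/s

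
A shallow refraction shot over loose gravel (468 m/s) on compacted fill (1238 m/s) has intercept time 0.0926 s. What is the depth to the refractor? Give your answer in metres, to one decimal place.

h = tᵢ·V₁·V₂ / (2·√(V₂²−V₁²)).
√(V₂²−V₁²) = √(1238² − 468²) = 1146.1 m/s.
h = 0.0926 s × 468 × 1238 / (2 × 1146.1) = 23.41 m.

23.4 m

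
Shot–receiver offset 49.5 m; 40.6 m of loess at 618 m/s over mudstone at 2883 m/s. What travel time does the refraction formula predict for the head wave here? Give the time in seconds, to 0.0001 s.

0.1455 s

θ_c = arcsin(V₁/V₂) = arcsin(618/2883) = 12.38°, cos θ_c = 0.9768.
Intercept time tᵢ = 2h cos θ_c / V₁ = 2·40.6·0.9768/618 = 0.12834 s.
t = x/V₂ + tᵢ = 49.5/2883 + 0.12834 = 0.14551 s.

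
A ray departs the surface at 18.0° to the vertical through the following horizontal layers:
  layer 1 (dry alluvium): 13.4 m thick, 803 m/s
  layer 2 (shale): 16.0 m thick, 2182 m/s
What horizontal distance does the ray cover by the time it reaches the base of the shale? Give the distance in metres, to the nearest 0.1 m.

Ray parameter p = sin 18.0° / 803 m/s = 3.8483e-04 s/m.
Layer 1: θ = 18.00°; offset = 13.4·tan 18.00° = 4.354 m.
Layer 2: sin θ = p·2182 = 0.8397 → θ = 57.11°; offset = 16.0·tan 57.11° = 24.740 m.
Total horizontal offset = 29.094 m.

29.1 m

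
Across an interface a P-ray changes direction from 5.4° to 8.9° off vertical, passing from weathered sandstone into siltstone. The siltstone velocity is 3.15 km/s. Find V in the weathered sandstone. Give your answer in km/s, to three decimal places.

sin 5.4° = 0.0941; sin 8.9° = 0.1547.
V₁ = V₂·(sin θ₁/sin θ₂) = 3.15·(0.0941/0.1547) = 1.916 km/s.

1.916 km/s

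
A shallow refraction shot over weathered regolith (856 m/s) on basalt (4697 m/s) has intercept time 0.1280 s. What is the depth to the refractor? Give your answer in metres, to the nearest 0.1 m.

55.7 m

h = tᵢ·V₁·V₂ / (2·√(V₂²−V₁²)).
√(V₂²−V₁²) = √(4697² − 856²) = 4618.3 m/s.
h = 0.128 s × 856 × 4697 / (2 × 4618.3) = 55.72 m.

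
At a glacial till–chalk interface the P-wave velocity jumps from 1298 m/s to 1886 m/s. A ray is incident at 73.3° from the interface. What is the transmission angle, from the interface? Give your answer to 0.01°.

65.32°

Angle from the normal: 90° − 73.3° = 16.7°.
Snell's law: sin θ₂ = (V₂/V₁)·sin θ₁ = (1886/1298)·sin 16.7° = 0.4175.
θ₂ = arcsin 0.4175 = 24.68° from the normal.
From the interface: 90° − 24.68° = 65.32°.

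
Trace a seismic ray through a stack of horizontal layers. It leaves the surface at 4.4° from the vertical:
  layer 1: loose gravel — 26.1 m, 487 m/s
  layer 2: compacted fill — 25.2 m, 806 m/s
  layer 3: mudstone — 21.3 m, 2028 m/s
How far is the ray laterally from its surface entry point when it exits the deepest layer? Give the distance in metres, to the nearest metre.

p = sin θ₁/V₁ = sin 4.4°/487 = 1.5753e-04 s/m is conserved through the stack.
Layer 1: θ = 4.40°; offset = 26.1·tan 4.40° = 2.008 m.
Layer 2: sin θ = p·806 = 0.1270 → θ = 7.29°; offset = 25.2·tan 7.29° = 3.226 m.
Layer 3: sin θ = p·2028 = 0.3195 → θ = 18.63°; offset = 21.3·tan 18.63° = 7.181 m.
Total horizontal offset = 12.415 m.

12 m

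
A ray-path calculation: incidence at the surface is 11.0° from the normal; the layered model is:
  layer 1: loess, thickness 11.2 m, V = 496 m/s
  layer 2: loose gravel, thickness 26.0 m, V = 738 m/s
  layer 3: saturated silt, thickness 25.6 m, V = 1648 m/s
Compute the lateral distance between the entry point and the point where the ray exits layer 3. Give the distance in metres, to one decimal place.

30.9 m

p = sin θ₁/V₁ = sin 11.0°/496 = 3.8470e-04 s/m is conserved through the stack.
Layer 1: θ = 11.00°; offset = 11.2·tan 11.00° = 2.177 m.
Layer 2: sin θ = p·738 = 0.2839 → θ = 16.49°; offset = 26.0·tan 16.49° = 7.698 m.
Layer 3: sin θ = p·1648 = 0.6340 → θ = 39.34°; offset = 25.6·tan 39.34° = 20.986 m.
Total horizontal offset = 30.862 m.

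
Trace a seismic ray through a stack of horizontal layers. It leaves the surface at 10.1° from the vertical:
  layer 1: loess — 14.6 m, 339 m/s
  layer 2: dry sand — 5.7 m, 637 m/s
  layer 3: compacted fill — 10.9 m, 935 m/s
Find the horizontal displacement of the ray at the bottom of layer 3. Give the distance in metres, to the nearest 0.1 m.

10.6 m

p = sin θ₁/V₁ = sin 10.1°/339 = 5.1731e-04 s/m is conserved through the stack.
Layer 1: θ = 10.10°; offset = 14.6·tan 10.10° = 2.601 m.
Layer 2: sin θ = p·637 = 0.3295 → θ = 19.24°; offset = 5.7·tan 19.24° = 1.989 m.
Layer 3: sin θ = p·935 = 0.4837 → θ = 28.93°; offset = 10.9·tan 28.93° = 6.024 m.
Total horizontal offset = 10.614 m.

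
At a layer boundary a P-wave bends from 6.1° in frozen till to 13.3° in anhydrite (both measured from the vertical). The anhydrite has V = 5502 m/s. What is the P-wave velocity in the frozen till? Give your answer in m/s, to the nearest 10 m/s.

2540 m/s

sin 6.1° = 0.1063; sin 13.3° = 0.2300.
V₁ = V₂·(sin θ₁/sin θ₂) = 5502·(0.1063/0.2300) = 2541.47 m/s.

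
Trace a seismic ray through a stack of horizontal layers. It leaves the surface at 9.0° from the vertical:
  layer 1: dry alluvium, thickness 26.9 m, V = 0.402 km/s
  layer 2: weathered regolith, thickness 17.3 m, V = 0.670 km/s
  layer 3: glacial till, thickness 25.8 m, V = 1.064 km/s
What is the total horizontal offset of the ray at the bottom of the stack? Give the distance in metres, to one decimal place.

Apply Snell's law at each interface; in layer i the horizontal offset is hᵢ·tan θᵢ.
Layer 1: θ = 9.00°; offset = 26.9·tan 9.00° = 4.261 m.
Layer 2: sin θ = 0.670·sin 9.0°/0.402 = 0.2607, θ = 15.11°; offset = 17.3·tan 15.11° = 4.672 m.
Layer 3: sin θ = 1.064·sin 9.0°/0.402 = 0.4140, θ = 24.46°; offset = 25.8·tan 24.46° = 11.736 m.
Total horizontal offset = 20.668 m.

20.7 m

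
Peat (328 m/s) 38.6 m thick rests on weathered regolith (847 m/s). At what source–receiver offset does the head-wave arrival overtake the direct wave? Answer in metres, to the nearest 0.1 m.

116.2 m

θ_c = arcsin(328/847) = 22.78°, so cos θ_c = 0.9220 and tᵢ = 2h cos θ_c/V₁ = 0.2170 s.
At crossover x/V₁ = x/V₂ + tᵢ ⇒ x = tᵢ/(1/V₁ − 1/V₂) = 0.21700/(3.0488e-03 − 1.1806e-03) = 116.16 m.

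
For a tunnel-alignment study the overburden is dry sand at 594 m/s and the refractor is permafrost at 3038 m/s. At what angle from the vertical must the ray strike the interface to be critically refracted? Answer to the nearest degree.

At critical incidence the refracted ray runs along the interface (θ₂ = 90°), so sin θ_c = V₁/V₂.
θ_c = arcsin(594/3038) = arcsin 0.1955 = 11.28°.

11°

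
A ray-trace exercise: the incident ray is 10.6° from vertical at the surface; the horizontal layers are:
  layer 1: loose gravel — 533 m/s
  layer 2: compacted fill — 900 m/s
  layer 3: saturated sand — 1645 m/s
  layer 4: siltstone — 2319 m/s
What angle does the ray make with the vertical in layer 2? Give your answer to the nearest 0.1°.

Ray parameter p = sin 10.6° / 533 = 3.4512e-04 s/m.
sin θ_2 = p·V_2 = 3.4512e-04 × 900 = 0.3106.
θ_2 = arcsin 0.3106 = 18.10°.

18.1°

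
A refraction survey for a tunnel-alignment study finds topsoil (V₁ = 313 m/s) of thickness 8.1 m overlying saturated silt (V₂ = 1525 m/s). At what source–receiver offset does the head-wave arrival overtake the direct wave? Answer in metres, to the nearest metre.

20 m

θ_c = arcsin(313/1525) = 11.84°, so cos θ_c = 0.9787 and tᵢ = 2h cos θ_c/V₁ = 0.0507 s.
At crossover x/V₁ = x/V₂ + tᵢ ⇒ x = tᵢ/(1/V₁ − 1/V₂) = 0.05066/(3.1949e-03 − 6.5574e-04) = 19.95 m.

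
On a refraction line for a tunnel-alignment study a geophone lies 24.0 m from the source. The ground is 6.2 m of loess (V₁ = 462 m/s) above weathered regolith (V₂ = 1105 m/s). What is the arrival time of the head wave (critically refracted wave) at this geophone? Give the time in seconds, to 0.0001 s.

0.0461 s

t = x/V₂ + 2h·√(V₂²−V₁²)/(V₁V₂).
√(V₂²−V₁²) = √(1105²−462²) = 1003.8 m/s; delay term = 2·6.2·1003.8/(462·1105) = 0.02438 s.
t = 24.0/1105 + 0.02438 = 0.04610 s.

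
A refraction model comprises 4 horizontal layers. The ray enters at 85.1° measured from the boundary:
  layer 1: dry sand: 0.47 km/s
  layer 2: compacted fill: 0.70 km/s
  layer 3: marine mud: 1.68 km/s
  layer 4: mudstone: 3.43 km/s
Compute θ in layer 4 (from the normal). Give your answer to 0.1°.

38.6°

From the normal: θ₁ = 90° − 85.1° = 4.9°.
Ray parameter p = sin 4.9° / 0.47 = 1.8174e-01 s/km.
sin θ_4 = p·V_4 = 1.8174e-01 × 3.43 = 0.6234.
θ_4 = arcsin 0.6234 = 38.56°.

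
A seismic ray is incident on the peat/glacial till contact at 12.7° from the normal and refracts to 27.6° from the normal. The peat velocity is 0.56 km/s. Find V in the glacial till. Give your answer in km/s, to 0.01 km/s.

1.18 km/s

sin 12.7° = 0.2198; sin 27.6° = 0.4633.
V₂ = V₁·(sin θ₂/sin θ₁) = 0.56·(0.4633/0.2198) = 1.18 km/s.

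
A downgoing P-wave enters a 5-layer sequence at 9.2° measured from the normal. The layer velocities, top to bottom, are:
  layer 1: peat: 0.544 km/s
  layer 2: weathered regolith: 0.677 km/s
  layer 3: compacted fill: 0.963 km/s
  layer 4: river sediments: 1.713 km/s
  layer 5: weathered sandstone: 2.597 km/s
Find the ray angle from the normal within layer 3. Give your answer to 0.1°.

Ray parameter p = sin 9.2° / 0.544 = 2.9390e-01 s/km.
sin θ_3 = p·V_3 = 2.9390e-01 × 0.963 = 0.2830.
θ_3 = 16.44° from the vertical.

16.4°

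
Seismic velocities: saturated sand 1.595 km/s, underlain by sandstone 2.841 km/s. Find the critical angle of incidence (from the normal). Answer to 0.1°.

34.2°

Critical incidence: sin θ_c = V₁/V₂ = 1.595/2.841 = 0.5614.
θ_c = arcsin 0.5614 = 34.15°.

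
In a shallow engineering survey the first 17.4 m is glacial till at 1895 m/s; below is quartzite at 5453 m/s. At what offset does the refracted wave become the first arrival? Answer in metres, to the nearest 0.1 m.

θ_c = arcsin(1895/5453) = 20.34°, so cos θ_c = 0.9377 and tᵢ = 2h cos θ_c/V₁ = 0.0172 s.
At crossover x/V₁ = x/V₂ + tᵢ ⇒ x = tᵢ/(1/V₁ − 1/V₂) = 0.01722/(5.2770e-04 − 1.8339e-04) = 50.01 m.

50.0 m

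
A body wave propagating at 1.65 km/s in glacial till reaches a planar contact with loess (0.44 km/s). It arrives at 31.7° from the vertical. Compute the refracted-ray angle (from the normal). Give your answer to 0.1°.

8.1°

Snell's law: sin θ₂ = (V₂/V₁)·sin θ₁ = (0.44/1.65)·sin 31.7° = 0.1401.
θ₂ = sin⁻¹(0.1401) = 8.06° (from vertical).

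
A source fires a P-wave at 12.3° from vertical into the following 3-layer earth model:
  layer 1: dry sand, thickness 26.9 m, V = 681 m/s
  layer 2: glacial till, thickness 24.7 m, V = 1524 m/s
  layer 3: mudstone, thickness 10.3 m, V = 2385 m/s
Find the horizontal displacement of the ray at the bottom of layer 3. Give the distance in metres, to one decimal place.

30.8 m

Ray parameter p = sin 12.3° / 681 m/s = 3.1282e-04 s/m.
Layer 1: θ = 12.30°; offset = 26.9·tan 12.30° = 5.865 m.
Layer 2: sin θ = p·1524 = 0.4767 → θ = 28.47°; offset = 24.7·tan 28.47° = 13.396 m.
Layer 3: sin θ = p·2385 = 0.7461 → θ = 48.25°; offset = 10.3·tan 48.25° = 11.541 m.
Total horizontal offset = 30.802 m.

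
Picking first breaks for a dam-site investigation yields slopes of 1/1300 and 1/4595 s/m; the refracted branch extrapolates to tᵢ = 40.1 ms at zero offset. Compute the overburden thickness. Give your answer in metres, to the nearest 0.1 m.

27.2 m

h = tᵢ·V₁·V₂ / (2·√(V₂²−V₁²)).
√(V₂²−V₁²) = √(4595² − 1300²) = 4407.3 m/s.
h = 0.0401 s × 1300 × 4595 / (2 × 4407.3) = 27.18 m.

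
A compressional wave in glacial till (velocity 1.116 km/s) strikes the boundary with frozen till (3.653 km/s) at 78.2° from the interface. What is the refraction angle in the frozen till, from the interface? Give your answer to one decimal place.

48.0°

Convert to the normal: θ₁ = 90° − 78.2° = 11.8°.
Snell's law: sin θ₂ = (V₂/V₁)·sin θ₁ = (3.653/1.116)·sin 11.8° = 0.6694.
θ₂ = sin⁻¹(0.6694) = 42.02° (from vertical).
From the interface: 90° − 42.02° = 47.98°.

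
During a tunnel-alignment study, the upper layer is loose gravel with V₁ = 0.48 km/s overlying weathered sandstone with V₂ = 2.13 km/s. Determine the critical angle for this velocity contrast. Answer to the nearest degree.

13°

Critical incidence: sin θ_c = V₁/V₂ = 0.48/2.13 = 0.2254.
θ_c = arcsin 0.2254 = 13.02°.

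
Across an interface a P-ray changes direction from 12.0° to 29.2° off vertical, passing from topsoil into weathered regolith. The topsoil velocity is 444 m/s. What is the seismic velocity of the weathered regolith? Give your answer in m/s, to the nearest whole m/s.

Snell's law: sin 12.0°/V₁ = sin 29.2°/V₂.
V₂ = V₁·sin 29.2°/sin 12.0° = 444 × 2.3465 = 1041.84 m/s.

1042 m/s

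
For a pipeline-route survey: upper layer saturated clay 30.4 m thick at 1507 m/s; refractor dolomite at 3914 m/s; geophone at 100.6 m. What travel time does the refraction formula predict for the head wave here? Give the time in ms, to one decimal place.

t = x/V₂ + 2h·√(V₂²−V₁²)/(V₁V₂).
√(V₂²−V₁²) = √(3914²−1507²) = 3612.2 m/s; delay term = 2·30.4·3612.2/(1507·3914) = 0.03723 s.
t = 100.6/3914 + 0.03723 = 0.06294 s.

62.9 ms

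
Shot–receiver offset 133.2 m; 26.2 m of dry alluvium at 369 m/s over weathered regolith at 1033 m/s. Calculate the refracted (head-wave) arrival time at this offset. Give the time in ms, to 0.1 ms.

t = x/V₂ + 2h·√(V₂²−V₁²)/(V₁V₂).
√(V₂²−V₁²) = √(1033²−369²) = 964.8 m/s; delay term = 2·26.2·964.8/(369·1033) = 0.13264 s.
t = 133.2/1033 + 0.13264 = 0.26158 s.

261.6 ms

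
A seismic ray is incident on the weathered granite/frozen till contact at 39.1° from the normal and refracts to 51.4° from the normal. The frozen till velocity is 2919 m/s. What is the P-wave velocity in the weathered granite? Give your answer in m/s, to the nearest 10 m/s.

2360 m/s

Snell's law: sin 39.1°/V₁ = sin 51.4°/V₂.
V₁ = V₂·sin 39.1°/sin 51.4° = 2919 × 0.8070 = 2355.59 m/s.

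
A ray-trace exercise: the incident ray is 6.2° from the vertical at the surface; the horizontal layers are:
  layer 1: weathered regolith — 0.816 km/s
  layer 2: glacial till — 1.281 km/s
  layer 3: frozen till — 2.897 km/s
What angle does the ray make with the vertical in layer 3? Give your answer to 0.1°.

22.5°

Ray parameter p = sin 6.2° / 0.816 = 1.3235e-01 s/km.
sin θ_3 = p·V_3 = 1.3235e-01 × 2.897 = 0.3834.
θ_3 = 22.55° from the vertical.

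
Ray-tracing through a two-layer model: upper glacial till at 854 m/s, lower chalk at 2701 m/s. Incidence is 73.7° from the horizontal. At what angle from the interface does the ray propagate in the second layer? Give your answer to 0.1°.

Convert to the normal: θ₁ = 90° − 73.7° = 16.3°.
sin θ₁/V₁ = sin θ₂/V₂ ⇒ sin θ₂ = 2701·sin 16.3°/854 = 2701·0.2807/854 = 0.8877.
θ₂ = arcsin 0.8877 = 62.58° from the normal.
From the interface: 90° − 62.58° = 27.42°.

27.4°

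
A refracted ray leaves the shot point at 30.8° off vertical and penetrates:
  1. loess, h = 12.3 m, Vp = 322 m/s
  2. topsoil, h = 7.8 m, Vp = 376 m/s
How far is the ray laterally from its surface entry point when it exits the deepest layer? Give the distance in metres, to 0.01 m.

13.15 m

Apply Snell's law at each interface; in layer i the horizontal offset is hᵢ·tan θᵢ.
Layer 1: θ = 30.80°; offset = 12.3·tan 30.80° = 7.3323 m.
Layer 2: sin θ = 376·sin 30.8°/322 = 0.5979, θ = 36.72°; offset = 7.8·tan 36.72° = 5.8183 m.
Summing the layer offsets gives 13.1506 m.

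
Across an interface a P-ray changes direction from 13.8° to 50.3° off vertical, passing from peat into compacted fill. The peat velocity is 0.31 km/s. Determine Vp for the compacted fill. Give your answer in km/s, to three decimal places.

sin 13.8° = 0.2385; sin 50.3° = 0.7694.
V₂ = V₁·(sin θ₂/sin θ₁) = 0.31·(0.7694/0.2385) = 1.000 km/s.

1.000 km/s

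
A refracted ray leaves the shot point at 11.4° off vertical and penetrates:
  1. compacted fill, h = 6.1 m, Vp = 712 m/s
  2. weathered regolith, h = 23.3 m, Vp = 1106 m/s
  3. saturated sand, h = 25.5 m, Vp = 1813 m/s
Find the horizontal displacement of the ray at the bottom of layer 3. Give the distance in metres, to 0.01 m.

23.60 m

Apply Snell's law at each interface; in layer i the horizontal offset is hᵢ·tan θᵢ.
Layer 1: θ = 11.40°; offset = 6.1·tan 11.40° = 1.2300 m.
Layer 2: sin θ = 1106·sin 11.4°/712 = 0.3070, θ = 17.88°; offset = 23.3·tan 17.88° = 7.5170 m.
Layer 3: sin θ = 1813·sin 11.4°/712 = 0.5033, θ = 30.22°; offset = 25.5·tan 30.22° = 14.8526 m.
Summing the layer offsets gives 23.5996 m.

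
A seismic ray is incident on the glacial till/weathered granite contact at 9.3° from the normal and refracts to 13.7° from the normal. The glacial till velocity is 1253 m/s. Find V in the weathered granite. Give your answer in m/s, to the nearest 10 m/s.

1840 m/s

sin 9.3° = 0.1616; sin 13.7° = 0.2368.
V₂ = V₁·(sin θ₂/sin θ₁) = 1253·(0.2368/0.1616) = 1836.33 m/s.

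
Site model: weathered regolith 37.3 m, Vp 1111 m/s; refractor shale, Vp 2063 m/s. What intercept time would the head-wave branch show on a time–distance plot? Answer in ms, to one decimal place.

56.6 ms

tᵢ = 2h·√(V₂²−V₁²)/(V₁V₂).
√(V₂²−V₁²) = √(2063²−1111²) = 1738.3 m/s.
tᵢ = 2·37.3·1738.3/(1111·2063) = 0.05658 s.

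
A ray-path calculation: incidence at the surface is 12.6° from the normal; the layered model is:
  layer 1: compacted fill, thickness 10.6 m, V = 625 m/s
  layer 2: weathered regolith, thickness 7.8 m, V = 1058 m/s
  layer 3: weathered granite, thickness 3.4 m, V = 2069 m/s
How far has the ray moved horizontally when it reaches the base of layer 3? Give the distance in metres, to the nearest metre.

Apply Snell's law at each interface; in layer i the horizontal offset is hᵢ·tan θᵢ.
Layer 1: θ = 12.60°; offset = 10.6·tan 12.60° = 2.369 m.
Layer 2: sin θ = 1058·sin 12.6°/625 = 0.3693, θ = 21.67°; offset = 7.8·tan 21.67° = 3.099 m.
Layer 3: sin θ = 2069·sin 12.6°/625 = 0.7221, θ = 46.23°; offset = 3.4·tan 46.23° = 3.549 m.
Total horizontal offset = 9.018 m.

9 m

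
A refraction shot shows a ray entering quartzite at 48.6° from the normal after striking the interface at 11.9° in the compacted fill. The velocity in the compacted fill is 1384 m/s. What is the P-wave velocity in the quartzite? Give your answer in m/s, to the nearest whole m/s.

sin 11.9° = 0.2062; sin 48.6° = 0.7501.
V₂ = V₁·(sin θ₂/sin θ₁) = 1384·(0.7501/0.2062) = 5034.59 m/s.

5035 m/s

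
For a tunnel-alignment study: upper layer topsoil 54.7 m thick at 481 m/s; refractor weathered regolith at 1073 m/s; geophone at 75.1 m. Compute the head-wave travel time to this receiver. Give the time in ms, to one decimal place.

273.3 ms

t = x/V₂ + 2h·√(V₂²−V₁²)/(V₁V₂).
√(V₂²−V₁²) = √(1073²−481²) = 959.1 m/s; delay term = 2·54.7·959.1/(481·1073) = 0.20331 s.
t = 75.1/1073 + 0.20331 = 0.27330 s.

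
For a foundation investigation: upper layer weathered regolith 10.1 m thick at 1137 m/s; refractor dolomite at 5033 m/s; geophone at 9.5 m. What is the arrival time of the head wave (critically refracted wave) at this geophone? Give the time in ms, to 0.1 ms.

θ_c = arcsin(V₁/V₂) = arcsin(1137/5033) = 13.06°, cos θ_c = 0.9741.
Intercept time tᵢ = 2h cos θ_c / V₁ = 2·10.1·0.9741/1137 = 0.01731 s.
t = x/V₂ + tᵢ = 9.5/5033 + 0.01731 = 0.01919 s.

19.2 ms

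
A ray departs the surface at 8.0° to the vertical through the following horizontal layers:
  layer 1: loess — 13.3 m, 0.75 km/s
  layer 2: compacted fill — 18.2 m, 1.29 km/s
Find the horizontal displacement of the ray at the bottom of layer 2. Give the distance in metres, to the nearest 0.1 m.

6.4 m

Apply Snell's law at each interface; in layer i the horizontal offset is hᵢ·tan θᵢ.
Layer 1: θ = 8.00°; offset = 13.3·tan 8.00° = 1.869 m.
Layer 2: sin θ = 1.29·sin 8.0°/0.75 = 0.2394, θ = 13.85°; offset = 18.2·tan 13.85° = 4.487 m.
Summing the layer offsets gives 6.356 m.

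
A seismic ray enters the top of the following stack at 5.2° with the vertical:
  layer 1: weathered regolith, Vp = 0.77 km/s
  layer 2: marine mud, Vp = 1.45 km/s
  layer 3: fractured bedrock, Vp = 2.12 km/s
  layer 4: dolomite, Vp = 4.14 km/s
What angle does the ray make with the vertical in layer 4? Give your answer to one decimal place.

29.2°

Ray parameter p = sin 5.2° / 0.77 = 1.1770e-01 s/km.
sin θ_4 = p·V_4 = 1.1770e-01 × 4.14 = 0.4873.
θ_4 = 29.16° from the vertical.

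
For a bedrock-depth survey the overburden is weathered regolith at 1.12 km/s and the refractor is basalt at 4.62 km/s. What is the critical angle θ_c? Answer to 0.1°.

Critical incidence: sin θ_c = V₁/V₂ = 1.12/4.62 = 0.2424.
θ_c = arcsin 0.2424 = 14.03°.

14.0°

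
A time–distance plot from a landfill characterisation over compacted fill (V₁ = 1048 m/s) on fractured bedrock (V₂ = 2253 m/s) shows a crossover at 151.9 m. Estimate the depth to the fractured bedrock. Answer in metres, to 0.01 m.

x_cross = 2h·√((V₂+V₁)/(V₂−V₁)) → h = x_cross / (2·√((V₂+V₁)/(V₂−V₁))).
√((V₂+V₁)/(V₂−V₁)) = √((2253+1048)/(2253−1048)) = 1.6551.
h = 151.9 / (2·1.6551) = 45.89 m.

45.89 m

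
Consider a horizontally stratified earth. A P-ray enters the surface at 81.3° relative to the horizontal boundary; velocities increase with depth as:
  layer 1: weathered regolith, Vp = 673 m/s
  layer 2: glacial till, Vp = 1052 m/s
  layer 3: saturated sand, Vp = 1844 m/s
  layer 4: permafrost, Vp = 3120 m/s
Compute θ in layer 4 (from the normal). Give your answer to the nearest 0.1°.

From the normal: θ₁ = 90° − 81.3° = 8.7°.
Ray parameter p = sin 8.7° / 673 = 2.2476e-04 s/m.
sin θ_4 = p·V_4 = 2.2476e-04 × 3120 = 0.7012.
θ_4 = 44.53° from the vertical.

44.5°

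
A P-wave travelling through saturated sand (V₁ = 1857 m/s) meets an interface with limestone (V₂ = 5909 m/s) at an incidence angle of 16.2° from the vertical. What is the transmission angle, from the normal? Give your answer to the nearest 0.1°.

sin θ₁/V₁ = sin θ₂/V₂ ⇒ sin θ₂ = 5909·sin 16.2°/1857 = 5909·0.2790/1857 = 0.8878.
θ₂ = arcsin 0.8878 = 62.59° from the normal.

62.6°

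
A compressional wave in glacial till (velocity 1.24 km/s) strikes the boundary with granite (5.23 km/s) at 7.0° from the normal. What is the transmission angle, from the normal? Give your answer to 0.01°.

30.93°

sin θ₁/V₁ = sin θ₂/V₂ ⇒ sin θ₂ = 5.23·sin 7.0°/1.24 = 5.23·0.1219/1.24 = 0.5140.
θ₂ = sin⁻¹(0.5140) = 30.93° (from vertical).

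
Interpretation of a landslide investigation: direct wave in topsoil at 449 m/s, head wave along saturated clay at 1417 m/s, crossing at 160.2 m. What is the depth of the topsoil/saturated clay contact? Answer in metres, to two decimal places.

57.69 m

x_cross = 2h·√((V₂+V₁)/(V₂−V₁)) → h = x_cross / (2·√((V₂+V₁)/(V₂−V₁))).
√((V₂+V₁)/(V₂−V₁)) = √((1417+449)/(1417−449)) = 1.3884.
h = 160.2 / (2·1.3884) = 57.69 m.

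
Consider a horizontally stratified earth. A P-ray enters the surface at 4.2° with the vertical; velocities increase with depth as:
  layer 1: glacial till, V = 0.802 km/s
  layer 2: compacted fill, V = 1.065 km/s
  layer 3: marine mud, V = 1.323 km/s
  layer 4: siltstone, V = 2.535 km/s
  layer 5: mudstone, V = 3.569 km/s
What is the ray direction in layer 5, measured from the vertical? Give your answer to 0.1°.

Snell's law across each interface conserves sin θ / V, so sin θ_5 = V_5·sin θ₁/V₁.
sin θ_5 = 3.569 × sin 4.2° / 0.802 = 0.3259.
θ_5 = 19.02° from the vertical.

19.0°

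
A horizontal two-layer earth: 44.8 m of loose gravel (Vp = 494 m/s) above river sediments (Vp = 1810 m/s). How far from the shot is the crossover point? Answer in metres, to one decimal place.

x_cross = 2h·√((V₂+V₁)/(V₂−V₁)).
(V₂+V₁)/(V₂−V₁) = (1810+494)/(1810−494) = 1.7508; √ = 1.3232.
x_cross = 2·44.8·1.3232 = 118.56 m.

118.6 m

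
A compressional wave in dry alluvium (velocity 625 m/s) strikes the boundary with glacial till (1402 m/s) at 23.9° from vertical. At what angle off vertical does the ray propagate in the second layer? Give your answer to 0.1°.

65.3°

Snell's law: sin θ₂ = (V₂/V₁)·sin θ₁ = (1402/625)·sin 23.9° = 0.9088.
θ₂ = arcsin 0.9088 = 65.34° from the normal.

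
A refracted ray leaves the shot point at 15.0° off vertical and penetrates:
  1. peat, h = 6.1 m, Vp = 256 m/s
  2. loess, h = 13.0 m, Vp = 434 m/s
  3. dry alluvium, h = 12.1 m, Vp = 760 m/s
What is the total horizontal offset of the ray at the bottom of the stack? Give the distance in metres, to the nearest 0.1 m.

22.5 m

Ray parameter p = sin 15.0° / 256 m/s = 1.0110e-03 s/m.
Layer 1: θ = 15.00°; offset = 6.1·tan 15.00° = 1.634 m.
Layer 2: sin θ = p·434 = 0.4388 → θ = 26.03°; offset = 13.0·tan 26.03° = 6.348 m.
Layer 3: sin θ = p·760 = 0.7684 → θ = 50.21°; offset = 12.1·tan 50.21° = 14.527 m.
Σ offsets = 22.509 m.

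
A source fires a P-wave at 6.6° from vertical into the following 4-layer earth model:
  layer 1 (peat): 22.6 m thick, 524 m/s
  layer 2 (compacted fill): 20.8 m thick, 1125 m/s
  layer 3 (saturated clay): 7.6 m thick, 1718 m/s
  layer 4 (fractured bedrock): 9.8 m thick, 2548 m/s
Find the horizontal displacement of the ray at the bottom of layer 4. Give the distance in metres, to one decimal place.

17.6 m

Ray parameter p = sin 6.6° / 524 m/s = 2.1935e-04 s/m.
Layer 1: θ = 6.60°; offset = 22.6·tan 6.60° = 2.615 m.
Layer 2: sin θ = p·1125 = 0.2468 → θ = 14.29°; offset = 20.8·tan 14.29° = 5.296 m.
Layer 3: sin θ = p·1718 = 0.3768 → θ = 22.14°; offset = 7.6·tan 22.14° = 3.092 m.
Layer 4: sin θ = p·2548 = 0.5589 → θ = 33.98°; offset = 9.8·tan 33.98° = 6.605 m.
Summing the layer offsets gives 17.608 m.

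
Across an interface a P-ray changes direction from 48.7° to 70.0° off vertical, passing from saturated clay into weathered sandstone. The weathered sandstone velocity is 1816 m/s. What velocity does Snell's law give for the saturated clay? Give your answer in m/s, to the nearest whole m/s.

Snell's law: sin 48.7°/V₁ = sin 70.0°/V₂.
V₁ = V₂·sin 48.7°/sin 70.0° = 1816 × 0.7995 = 1451.85 m/s.

1452 m/s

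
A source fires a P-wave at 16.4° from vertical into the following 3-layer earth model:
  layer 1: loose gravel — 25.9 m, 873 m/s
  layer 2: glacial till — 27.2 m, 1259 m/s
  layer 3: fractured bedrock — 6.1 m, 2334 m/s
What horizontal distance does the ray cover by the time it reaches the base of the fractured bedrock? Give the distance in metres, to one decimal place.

Apply Snell's law at each interface; in layer i the horizontal offset is hᵢ·tan θᵢ.
Layer 1: θ = 16.40°; offset = 25.9·tan 16.40° = 7.623 m.
Layer 2: sin θ = 1259·sin 16.4°/873 = 0.4072, θ = 24.03°; offset = 27.2·tan 24.03° = 12.126 m.
Layer 3: sin θ = 2334·sin 16.4°/873 = 0.7549, θ = 49.01°; offset = 6.1·tan 49.01° = 7.020 m.
Summing the layer offsets gives 26.769 m.

26.8 m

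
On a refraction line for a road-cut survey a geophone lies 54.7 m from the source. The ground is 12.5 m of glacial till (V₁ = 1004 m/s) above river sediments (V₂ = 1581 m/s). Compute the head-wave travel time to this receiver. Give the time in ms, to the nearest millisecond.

54 ms

θ_c = arcsin(V₁/V₂) = arcsin(1004/1581) = 39.42°, cos θ_c = 0.7725.
Intercept time tᵢ = 2h cos θ_c / V₁ = 2·12.5·0.7725/1004 = 0.01924 s.
t = x/V₂ + tᵢ = 54.7/1581 + 0.01924 = 0.05383 s.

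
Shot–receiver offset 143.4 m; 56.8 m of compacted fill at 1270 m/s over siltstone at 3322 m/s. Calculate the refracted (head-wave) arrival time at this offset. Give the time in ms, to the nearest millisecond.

θ_c = arcsin(V₁/V₂) = arcsin(1270/3322) = 22.48°, cos θ_c = 0.9240.
Intercept time tᵢ = 2h cos θ_c / V₁ = 2·56.8·0.9240/1270 = 0.08265 s.
t = x/V₂ + tᵢ = 143.4/3322 + 0.08265 = 0.12582 s.

126 ms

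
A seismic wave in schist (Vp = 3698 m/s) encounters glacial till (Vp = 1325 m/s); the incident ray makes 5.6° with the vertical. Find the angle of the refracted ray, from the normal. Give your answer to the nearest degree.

2°

sin θ₁/V₁ = sin θ₂/V₂ ⇒ sin θ₂ = 1325·sin 5.6°/3698 = 1325·0.0976/3698 = 0.0350.
θ₂ = sin⁻¹(0.0350) = 2.00° (from vertical).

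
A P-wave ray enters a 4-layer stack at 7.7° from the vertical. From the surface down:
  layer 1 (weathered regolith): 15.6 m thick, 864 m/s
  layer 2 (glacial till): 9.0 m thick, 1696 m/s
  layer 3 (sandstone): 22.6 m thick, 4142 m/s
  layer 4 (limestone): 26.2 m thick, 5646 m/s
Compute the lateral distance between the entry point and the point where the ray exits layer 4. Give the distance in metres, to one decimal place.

71.0 m

p = sin θ₁/V₁ = sin 7.7°/864 = 1.5508e-04 s/m is conserved through the stack.
Layer 1: θ = 7.70°; offset = 15.6·tan 7.70° = 2.109 m.
Layer 2: sin θ = p·1696 = 0.2630 → θ = 15.25°; offset = 9.0·tan 15.25° = 2.453 m.
Layer 3: sin θ = p·4142 = 0.6423 → θ = 39.97°; offset = 22.6·tan 39.97° = 18.941 m.
Layer 4: sin θ = p·5646 = 0.8756 → θ = 61.11°; offset = 26.2·tan 61.11° = 47.484 m.
Σ offsets = 70.987 m.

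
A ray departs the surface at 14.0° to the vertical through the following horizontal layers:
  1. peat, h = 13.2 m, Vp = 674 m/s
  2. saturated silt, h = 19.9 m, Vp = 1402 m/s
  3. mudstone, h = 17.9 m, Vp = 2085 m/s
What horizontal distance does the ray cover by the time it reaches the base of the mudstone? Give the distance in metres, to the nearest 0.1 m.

Apply Snell's law at each interface; in layer i the horizontal offset is hᵢ·tan θᵢ.
Layer 1: θ = 14.00°; offset = 13.2·tan 14.00° = 3.291 m.
Layer 2: sin θ = 1402·sin 14.0°/674 = 0.5032, θ = 30.21°; offset = 19.9·tan 30.21° = 11.588 m.
Layer 3: sin θ = 2085·sin 14.0°/674 = 0.7484, θ = 48.45°; offset = 17.9·tan 48.45° = 20.197 m.
Σ offsets = 35.076 m.

35.1 m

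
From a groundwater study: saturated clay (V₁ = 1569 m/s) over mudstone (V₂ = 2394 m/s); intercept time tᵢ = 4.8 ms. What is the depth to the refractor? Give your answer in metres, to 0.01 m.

4.99 m

h = tᵢ·V₁·V₂ / (2·√(V₂²−V₁²)).
√(V₂²−V₁²) = √(2394² − 1569²) = 1808.2 m/s.
h = 0.0048 s × 1569 × 2394 / (2 × 1808.2) = 4.99 m.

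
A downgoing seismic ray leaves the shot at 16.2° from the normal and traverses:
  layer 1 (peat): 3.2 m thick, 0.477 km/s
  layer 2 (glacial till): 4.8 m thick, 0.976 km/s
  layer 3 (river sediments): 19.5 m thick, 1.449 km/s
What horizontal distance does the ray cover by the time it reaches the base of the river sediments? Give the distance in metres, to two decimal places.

35.40 m

Apply Snell's law at each interface; in layer i the horizontal offset is hᵢ·tan θᵢ.
Layer 1: θ = 16.20°; offset = 3.2·tan 16.20° = 0.9297 m.
Layer 2: sin θ = 0.976·sin 16.2°/0.477 = 0.5708, θ = 34.81°; offset = 4.8·tan 34.81° = 3.3373 m.
Layer 3: sin θ = 1.449·sin 16.2°/0.477 = 0.8475, θ = 57.94°; offset = 19.5·tan 57.94° = 31.1350 m.
Summing the layer offsets gives 35.4020 m.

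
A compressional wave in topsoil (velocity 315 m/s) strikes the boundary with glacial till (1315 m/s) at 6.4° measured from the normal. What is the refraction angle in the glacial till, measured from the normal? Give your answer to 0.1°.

27.7°

Snell's law: sin θ₂ = (V₂/V₁)·sin θ₁ = (1315/315)·sin 6.4° = 0.4653.
θ₂ = arcsin 0.4653 = 27.73° from the normal.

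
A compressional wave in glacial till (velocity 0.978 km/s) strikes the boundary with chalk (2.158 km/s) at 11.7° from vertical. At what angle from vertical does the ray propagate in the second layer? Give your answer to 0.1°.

26.6°

sin θ₁/V₁ = sin θ₂/V₂ ⇒ sin θ₂ = 2.158·sin 11.7°/0.978 = 2.158·0.2028/0.978 = 0.4475.
θ₂ = arcsin 0.4475 = 26.58° from the normal.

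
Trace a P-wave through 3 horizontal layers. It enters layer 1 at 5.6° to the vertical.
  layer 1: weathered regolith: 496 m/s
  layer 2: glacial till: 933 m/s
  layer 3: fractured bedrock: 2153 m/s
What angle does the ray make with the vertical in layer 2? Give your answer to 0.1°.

Snell's law across each interface conserves sin θ / V, so sin θ_2 = V_2·sin θ₁/V₁.
sin θ_2 = 933 × sin 5.6° / 496 = 0.1836.
θ_2 = 10.58° from the vertical.

10.6°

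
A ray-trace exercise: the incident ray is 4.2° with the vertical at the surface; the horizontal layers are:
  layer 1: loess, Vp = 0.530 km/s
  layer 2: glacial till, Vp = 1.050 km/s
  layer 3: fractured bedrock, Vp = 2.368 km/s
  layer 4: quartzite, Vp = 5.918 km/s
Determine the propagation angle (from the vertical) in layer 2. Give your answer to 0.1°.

Ray parameter p = sin 4.2° / 0.530 = 1.3819e-01 s/km.
sin θ_2 = p·V_2 = 1.3819e-01 × 1.050 = 0.1451.
θ_2 = arcsin 0.1451 = 8.34°.

8.3°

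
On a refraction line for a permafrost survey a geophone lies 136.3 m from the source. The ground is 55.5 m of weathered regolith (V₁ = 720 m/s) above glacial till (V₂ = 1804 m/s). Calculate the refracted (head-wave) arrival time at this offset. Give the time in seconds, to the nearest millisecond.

0.217 s

t = x/V₂ + 2h·√(V₂²−V₁²)/(V₁V₂).
√(V₂²−V₁²) = √(1804²−720²) = 1654.1 m/s; delay term = 2·55.5·1654.1/(720·1804) = 0.14136 s.
t = 136.3/1804 + 0.14136 = 0.21691 s.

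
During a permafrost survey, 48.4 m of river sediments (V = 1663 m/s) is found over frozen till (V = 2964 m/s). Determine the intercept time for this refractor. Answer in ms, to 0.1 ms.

θ_c = arcsin(V₁/V₂) = arcsin(1663/2964) = 34.13°; cos θ_c = 0.8278.
tᵢ = 2h·cos θ_c / V₁ = 2·48.4·0.8278 / 1663 = 0.04818 s.

48.2 ms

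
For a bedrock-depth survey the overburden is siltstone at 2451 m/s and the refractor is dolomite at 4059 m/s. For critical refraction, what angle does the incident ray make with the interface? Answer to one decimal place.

At critical incidence the refracted ray runs along the interface (θ₂ = 90°), so sin θ_c = V₁/V₂.
θ_c = arcsin(2451/4059) = arcsin 0.6038 = 37.15°.
Measured from the interface: 90° − 37.15° = 52.85°.

52.9°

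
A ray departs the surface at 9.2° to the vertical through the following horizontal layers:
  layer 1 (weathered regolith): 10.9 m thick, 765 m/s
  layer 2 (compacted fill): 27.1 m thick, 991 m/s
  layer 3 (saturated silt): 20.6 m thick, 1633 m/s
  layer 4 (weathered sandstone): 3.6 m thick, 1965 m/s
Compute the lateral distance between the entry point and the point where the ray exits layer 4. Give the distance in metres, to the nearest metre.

17 m

p = sin θ₁/V₁ = sin 9.2°/765 = 2.0900e-04 s/m is conserved through the stack.
Layer 1: θ = 9.20°; offset = 10.9·tan 9.20° = 1.765 m.
Layer 2: sin θ = p·991 = 0.2071 → θ = 11.95°; offset = 27.1·tan 11.95° = 5.737 m.
Layer 3: sin θ = p·1633 = 0.3413 → θ = 19.96°; offset = 20.6·tan 19.96° = 7.480 m.
Layer 4: sin θ = p·1965 = 0.4107 → θ = 24.25°; offset = 3.6·tan 24.25° = 1.621 m.
Σ offsets = 16.604 m.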